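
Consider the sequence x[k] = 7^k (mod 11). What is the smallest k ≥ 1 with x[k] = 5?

2

We have x[0] = 1, x[1] = 7, x[2] = 5, x[3] = 2, x[4] = 3, x[5] = 10, x[6] = 4, x[7] = 6, x[8] = 9, x[9] = 8, x[10] = 1.
Since x[10] = x[0] = 1, the sequence is periodic with period 10.
The value 5 first appears (with k ≥ 1) at x[2].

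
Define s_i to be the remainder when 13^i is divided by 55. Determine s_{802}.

We have s_0 = 1, s_1 = 13, s_2 = 4, s_3 = 52, s_4 = 16, s_5 = 43, s_6 = 9, s_7 = 7, s_8 = 36, s_9 = 28, s_{10} = 34, s_{11} = 2, s_{12} = 26, s_{13} = 8, s_{14} = 49, s_{15} = 32, s_{16} = 31, s_{17} = 18, s_{18} = 14, s_{19} = 17, s_{20} = 1.
The sequence repeats with period 20.
So s_{802} = s_{0 + ((802-0) mod 20)} = s_2 = 4.

4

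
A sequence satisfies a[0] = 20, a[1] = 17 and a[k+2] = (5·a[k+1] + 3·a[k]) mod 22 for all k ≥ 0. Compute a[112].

We have a[0] = 20,  a[1] = 17,  a[2] = 13,  a[3] = 6,  a[4] = 3,  a[5] = 11,  a[6] = 20,  a[7] = 1,  a[8] = 21,  a[9] = 20,  a[10] = 9,  a[11] = 17,  a[12] = 2,  a[13] = 17,  a[14] = 3,  a[15] = 0,  a[16] = 9,  a[17] = 1,  a[18] = 10,  a[19] = 9,  a[20] = 9,  a[21] = 6,  a[22] = 13,  a[23] = 17,  a[24] = 14,  a[25] = 11,  a[26] = 9,  a[27] = 12,  a[28] = 21,  a[29] = 9,  a[30] = 20,  a[31] = 17.
The sequence repeats with period 30.
(112 - 0) mod 30 = 22, so a[112] = a[22] = 13.

13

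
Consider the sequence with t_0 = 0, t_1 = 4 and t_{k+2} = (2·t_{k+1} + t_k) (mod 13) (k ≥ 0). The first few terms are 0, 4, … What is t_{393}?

Computing terms: t_0 = 0, t_1 = 4, t_2 = 8, t_3 = 7, t_4 = 9, t_5 = 12, t_6 = 7, t_7 = 0, t_8 = 7, t_9 = 1, t_{10} = 9, t_{11} = 6, t_{12} = 8, t_{13} = 9, t_{14} = 0, t_{15} = 9, t_{16} = 5, t_{17} = 6, t_{18} = 4, t_{19} = 1, t_{20} = 6, t_{21} = 0, t_{22} = 6, t_{23} = 12, t_{24} = 4, t_{25} = 7, t_{26} = 5, t_{27} = 4, t_{28} = 0, t_{29} = 4.
The sequence repeats with period 28.
(393 - 0) mod 28 = 1, so t_{393} = t_1 = 4.

4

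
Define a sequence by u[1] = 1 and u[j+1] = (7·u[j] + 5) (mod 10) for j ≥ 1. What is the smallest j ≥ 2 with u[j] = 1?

We have u[1] = 1,  u[2] = 2,  u[3] = 9,  u[4] = 8,  u[5] = 1.
Since u[5] = u[1] = 1, the sequence is periodic with period 4.
The value 1 next appears (with j ≥ 2) at u[5].

5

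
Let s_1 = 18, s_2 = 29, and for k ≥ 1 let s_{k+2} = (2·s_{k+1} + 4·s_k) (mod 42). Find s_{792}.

Listing terms: s_1 = 18,  s_2 = 29,  s_3 = 4,  s_4 = 40,  s_5 = 12,  s_6 = 16,  s_7 = 38,  s_8 = 14,  s_9 = 12,  s_{10} = 38,  s_{11} = 40,  s_{12} = 22,  s_{13} = 36,  s_{14} = 34,  s_{15} = 2,  s_{16} = 14,  s_{17} = 36,  s_{18} = 2,  s_{19} = 22,  s_{20} = 10,  s_{21} = 24,  s_{22} = 4,  s_{23} = 20,  s_{24} = 14,  s_{25} = 24,  s_{26} = 20,  s_{27} = 10,  s_{28} = 16,  s_{29} = 30,  s_{30} = 40,  s_{31} = 32,  s_{32} = 14,  s_{33} = 30,  s_{34} = 32,  s_{35} = 16,  s_{36} = 34,  s_{37} = 6,  s_{38} = 22,  s_{39} = 26,  s_{40} = 14,  s_{41} = 6,  s_{42} = 26,  s_{43} = 34,  s_{44} = 4,  s_{45} = 18,  s_{46} = 10,  s_{47} = 8,  s_{48} = 14,  s_{49} = 18,  s_{50} = 8,  s_{51} = 4,  s_{52} = 40.
Since (s_{51}, s_{52}) = (s_3, s_4) = (4, 40) (two consecutive terms determine the rest), the sequence is eventually periodic: after a pre-period of length 2 it cycles with period 48.
For k ≥ 3, s_k depends only on (k - 3) mod 48. (792 - 3) mod 48 = 21, so s_{792} = s_{24} = 14.

14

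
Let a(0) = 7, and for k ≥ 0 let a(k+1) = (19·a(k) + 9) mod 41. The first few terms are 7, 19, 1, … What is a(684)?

8

Listing terms: a(0) = 7,  a(1) = 19,  a(2) = 1,  a(3) = 28,  a(4) = 8,  a(5) = 38,  a(6) = 34,  a(7) = 40,  a(8) = 31,  a(9) = 24,  a(10) = 14,  a(11) = 29,  a(12) = 27,  a(13) = 30,  a(14) = 5,  a(15) = 22,  a(16) = 17,  a(17) = 4,  a(18) = 3,  a(19) = 25,  a(20) = 33,  a(21) = 21,  a(22) = 39,  a(23) = 12,  a(24) = 32,  a(25) = 2,  a(26) = 6,  a(27) = 0,  a(28) = 9,  a(29) = 16,  a(30) = 26,  a(31) = 11,  a(32) = 13,  a(33) = 10,  a(34) = 35,  a(35) = 18,  a(36) = 23,  a(37) = 36,  a(38) = 37,  a(39) = 15,  a(40) = 7.
The sequence repeats with period 40.
So a(684) = a(0 + ((684-0) mod 40)) = a(4) = 8.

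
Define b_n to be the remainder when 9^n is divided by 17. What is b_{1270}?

Listing terms: b_0 = 1,  b_1 = 9,  b_2 = 13,  b_3 = 15,  b_4 = 16,  b_5 = 8,  b_6 = 4,  b_7 = 2,  b_8 = 1.
Since b_8 = b_0 = 1, the sequence is periodic with period 8.
(1270 - 0) mod 8 = 6, so b_{1270} = b_6 = 4.

4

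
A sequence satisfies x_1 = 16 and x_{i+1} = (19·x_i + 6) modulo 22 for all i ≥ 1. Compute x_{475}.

We have x_1 = 16,  x_2 = 2,  x_3 = 0,  x_4 = 6,  x_5 = 10,  x_6 = 20,  x_7 = 12,  x_8 = 14,  x_9 = 8,  x_{10} = 4,  x_{11} = 16.
Since x_{11} = x_1 = 16, the sequence is periodic with period 10.
(475 - 1) mod 10 = 4, so x_{475} = x_5 = 10.

10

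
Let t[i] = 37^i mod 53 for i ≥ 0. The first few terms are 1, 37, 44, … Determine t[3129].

Listing terms: t[0] = 1; t[1] = 37; t[2] = 44; t[3] = 38; t[4] = 28; t[5] = 29; t[6] = 13; t[7] = 4; t[8] = 42; t[9] = 17; t[10] = 46; t[11] = 6; t[12] = 10; t[13] = 52; t[14] = 16; t[15] = 9; t[16] = 15; t[17] = 25; t[18] = 24; t[19] = 40; t[20] = 49; t[21] = 11; t[22] = 36; t[23] = 7; t[24] = 47; t[25] = 43; t[26] = 1.
Since t[26] = t[0] = 1, the sequence is periodic with period 26.
So t[3129] = t[0 + ((3129-0) mod 26)] = t[9] = 17.

17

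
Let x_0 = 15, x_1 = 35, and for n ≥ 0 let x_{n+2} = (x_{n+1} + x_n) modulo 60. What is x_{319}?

35

We have x_0 = 15; x_1 = 35; x_2 = 50; x_3 = 25; x_4 = 15; x_5 = 40; x_6 = 55; x_7 = 35; x_8 = 30; x_9 = 5; x_{10} = 35; x_{11} = 40; x_{12} = 15; x_{13} = 55; x_{14} = 10; x_{15} = 5; x_{16} = 15; x_{17} = 20; x_{18} = 35; x_{19} = 55; x_{20} = 30; x_{21} = 25; x_{22} = 55; x_{23} = 20; x_{24} = 15; x_{25} = 35.
The sequence repeats with period 24.
(319 - 0) mod 24 = 7, so x_{319} = x_7 = 35.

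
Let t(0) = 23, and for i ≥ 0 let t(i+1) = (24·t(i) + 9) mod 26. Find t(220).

11

Listing terms: t(0) = 23,  t(1) = 15,  t(2) = 5,  t(3) = 25,  t(4) = 11,  t(5) = 13,  t(6) = 9,  t(7) = 17,  t(8) = 1,  t(9) = 7,  t(10) = 21,  t(11) = 19,  t(12) = 23.
Since t(12) = t(0) = 23, the sequence is periodic with period 12.
(220 - 0) mod 12 = 4, so t(220) = t(4) = 11.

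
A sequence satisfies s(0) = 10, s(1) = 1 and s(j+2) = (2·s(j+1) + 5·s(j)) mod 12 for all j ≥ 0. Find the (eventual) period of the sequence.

4

We have s(0) = 10; s(1) = 1; s(2) = 4; s(3) = 1; s(4) = 10; s(5) = 1.
Since (s(4), s(5)) = (s(0), s(1)) = (10, 1) (two consecutive terms determine the rest), the sequence is periodic with period 4.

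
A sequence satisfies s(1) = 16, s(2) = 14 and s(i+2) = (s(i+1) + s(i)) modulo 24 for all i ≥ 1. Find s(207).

We have s(1) = 16; s(2) = 14; s(3) = 6; s(4) = 20; s(5) = 2; s(6) = 22; s(7) = 0; s(8) = 22; s(9) = 22; s(10) = 20; s(11) = 18; s(12) = 14; s(13) = 8; s(14) = 22; s(15) = 6; s(16) = 4; s(17) = 10; s(18) = 14; s(19) = 0; s(20) = 14; s(21) = 14; s(22) = 4; s(23) = 18; s(24) = 22; s(25) = 16; s(26) = 14.
The sequence repeats with period 24.
So s(207) = s(1 + ((207-1) mod 24)) = s(15) = 6.

6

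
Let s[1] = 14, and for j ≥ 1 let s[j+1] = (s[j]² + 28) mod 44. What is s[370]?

20

We have s[1] = 14, s[2] = 4, s[3] = 0, s[4] = 28, s[5] = 20, s[6] = 32, s[7] = 40, s[8] = 0.
Since s[8] = s[3] = 0, the sequence is eventually periodic: after a pre-period of length 2 it cycles with period 5.
For j ≥ 3, s[j] depends only on (j - 3) mod 5. (370 - 3) mod 5 = 2, so s[370] = s[5] = 20.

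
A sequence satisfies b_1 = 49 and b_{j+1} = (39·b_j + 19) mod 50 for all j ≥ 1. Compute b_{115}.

29

Computing terms: b_1 = 49, b_2 = 30, b_3 = 39, b_4 = 40, b_5 = 29, b_6 = 0, b_7 = 19, b_8 = 10, b_9 = 9, b_{10} = 20, b_{11} = 49.
The sequence repeats with period 10.
(115 - 1) mod 10 = 4, so b_{115} = b_5 = 29.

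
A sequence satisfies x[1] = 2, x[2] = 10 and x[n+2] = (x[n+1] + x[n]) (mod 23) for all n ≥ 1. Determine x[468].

We have x[1] = 2; x[2] = 10; x[3] = 12; x[4] = 22; x[5] = 11; x[6] = 10; x[7] = 21; x[8] = 8; x[9] = 6; x[10] = 14; x[11] = 20; x[12] = 11; x[13] = 8; x[14] = 19; x[15] = 4; x[16] = 0; x[17] = 4; x[18] = 4; x[19] = 8; x[20] = 12; x[21] = 20; x[22] = 9; x[23] = 6; x[24] = 15; x[25] = 21; x[26] = 13; x[27] = 11; x[28] = 1; x[29] = 12; x[30] = 13; x[31] = 2; x[32] = 15; x[33] = 17; x[34] = 9; x[35] = 3; x[36] = 12; x[37] = 15; x[38] = 4; x[39] = 19; x[40] = 0; x[41] = 19; x[42] = 19; x[43] = 15; x[44] = 11; x[45] = 3; x[46] = 14; x[47] = 17; x[48] = 8; x[49] = 2; x[50] = 10.
Since (x[49], x[50]) = (x[1], x[2]) = (2, 10) (two consecutive terms determine the rest), the sequence is periodic with period 48.
So x[468] = x[1 + ((468-1) mod 48)] = x[36] = 12.

12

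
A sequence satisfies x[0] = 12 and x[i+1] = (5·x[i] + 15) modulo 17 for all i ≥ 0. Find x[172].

4

Computing terms: x[0] = 12,  x[1] = 7,  x[2] = 16,  x[3] = 10,  x[4] = 14,  x[5] = 0,  x[6] = 15,  x[7] = 5,  x[8] = 6,  x[9] = 11,  x[10] = 2,  x[11] = 8,  x[12] = 4,  x[13] = 1,  x[14] = 3,  x[15] = 13,  x[16] = 12.
Since x[16] = x[0] = 12, the sequence is periodic with period 16.
(172 - 0) mod 16 = 12, so x[172] = x[12] = 4.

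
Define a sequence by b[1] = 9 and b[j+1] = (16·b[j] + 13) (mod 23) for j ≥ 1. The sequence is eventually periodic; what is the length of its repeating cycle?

Computing terms: b[1] = 9,  b[2] = 19,  b[3] = 18,  b[4] = 2,  b[5] = 22,  b[6] = 20,  b[7] = 11,  b[8] = 5,  b[9] = 1,  b[10] = 6,  b[11] = 17,  b[12] = 9.
The sequence repeats with period 11.

11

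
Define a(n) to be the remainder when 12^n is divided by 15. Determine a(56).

6

Computing terms: a(1) = 12, a(2) = 9, a(3) = 3, a(4) = 6, a(5) = 12.
Since a(5) = a(1) = 12, the sequence is periodic with period 4.
So a(56) = a(1 + ((56-1) mod 4)) = a(4) = 6.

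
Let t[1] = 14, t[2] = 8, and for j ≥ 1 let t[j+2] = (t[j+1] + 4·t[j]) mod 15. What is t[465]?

14

We have t[1] = 14, t[2] = 8, t[3] = 4, t[4] = 6, t[5] = 7, t[6] = 1, t[7] = 14, t[8] = 3, t[9] = 14, t[10] = 11, t[11] = 7, t[12] = 6, t[13] = 4, t[14] = 13, t[15] = 14, t[16] = 6, t[17] = 2, t[18] = 11, t[19] = 4, t[20] = 3, t[21] = 4, t[22] = 1, t[23] = 2, t[24] = 6, t[25] = 14, t[26] = 8.
The sequence repeats with period 24.
So t[465] = t[1 + ((465-1) mod 24)] = t[9] = 14.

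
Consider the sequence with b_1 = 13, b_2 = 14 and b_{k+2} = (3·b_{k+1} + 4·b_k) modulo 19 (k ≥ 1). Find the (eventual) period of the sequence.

Computing terms: b_1 = 13; b_2 = 14; b_3 = 18; b_4 = 15; b_5 = 3; b_6 = 12; b_7 = 10; b_8 = 2; b_9 = 8; b_{10} = 13; b_{11} = 14.
The sequence repeats with period 9.

9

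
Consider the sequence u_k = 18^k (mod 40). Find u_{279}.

We have u_0 = 1, u_1 = 18, u_2 = 4, u_3 = 32, u_4 = 16, u_5 = 8, u_6 = 24, u_7 = 32.
Since u_7 = u_3 = 32, the sequence is eventually periodic: after a pre-period of length 3 it cycles with period 4.
For k ≥ 3, u_k depends only on (k - 3) mod 4. (279 - 3) mod 4 = 0, so u_{279} = u_3 = 32.

32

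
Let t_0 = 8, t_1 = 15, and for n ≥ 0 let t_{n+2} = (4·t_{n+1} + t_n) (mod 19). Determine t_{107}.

2

t_0 = 8, t_1 = 15, t_2 = 11, t_3 = 2, t_4 = 0, t_5 = 2, t_6 = 8, t_7 = 15.
The sequence repeats with period 6.
(107 - 0) mod 6 = 5, so t_{107} = t_5 = 2.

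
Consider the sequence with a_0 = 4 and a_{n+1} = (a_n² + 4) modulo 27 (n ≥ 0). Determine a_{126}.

Computing terms: a_0 = 4; a_1 = 20; a_2 = 26; a_3 = 5; a_4 = 2; a_5 = 8; a_6 = 14; a_7 = 11; a_8 = 17; a_9 = 23; a_{10} = 20.
Since a_{10} = a_1 = 20, the sequence is eventually periodic: after a pre-period of length 1 it cycles with period 9.
For n ≥ 1, a_n depends only on (n - 1) mod 9. (126 - 1) mod 9 = 8, so a_{126} = a_9 = 23.

23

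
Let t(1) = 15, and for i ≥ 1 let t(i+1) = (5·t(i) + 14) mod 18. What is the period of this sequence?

6

Computing terms: t(1) = 15, t(2) = 17, t(3) = 9, t(4) = 5, t(5) = 3, t(6) = 11, t(7) = 15.
The sequence repeats with period 6.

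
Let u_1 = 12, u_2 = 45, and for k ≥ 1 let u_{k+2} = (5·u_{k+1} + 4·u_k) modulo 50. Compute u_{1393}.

27

u_1 = 12; u_2 = 45; u_3 = 23; u_4 = 45; u_5 = 17; u_6 = 15; u_7 = 43; u_8 = 25; u_9 = 47; u_{10} = 35; u_{11} = 13; u_{12} = 5; u_{13} = 27; u_{14} = 5; u_{15} = 33; u_{16} = 35; u_{17} = 7; u_{18} = 25; u_{19} = 3; u_{20} = 15; u_{21} = 37; u_{22} = 45; u_{23} = 23.
Since (u_{22}, u_{23}) = (u_2, u_3) = (45, 23) (two consecutive terms determine the rest), the sequence is eventually periodic: after a pre-period of length 1 it cycles with period 20.
For k ≥ 2, u_k depends only on (k - 2) mod 20. (1393 - 2) mod 20 = 11, so u_{1393} = u_{13} = 27.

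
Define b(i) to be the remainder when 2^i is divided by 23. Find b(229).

6

Listing terms: b(0) = 1,  b(1) = 2,  b(2) = 4,  b(3) = 8,  b(4) = 16,  b(5) = 9,  b(6) = 18,  b(7) = 13,  b(8) = 3,  b(9) = 6,  b(10) = 12,  b(11) = 1.
Since b(11) = b(0) = 1, the sequence is periodic with period 11.
So b(229) = b(0 + ((229-0) mod 11)) = b(9) = 6.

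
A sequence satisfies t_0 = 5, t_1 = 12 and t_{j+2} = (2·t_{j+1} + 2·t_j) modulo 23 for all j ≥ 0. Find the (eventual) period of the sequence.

22

We have t_0 = 5, t_1 = 12, t_2 = 11, t_3 = 0, t_4 = 22, t_5 = 21, t_6 = 17, t_7 = 7, t_8 = 2, t_9 = 18, t_{10} = 17, t_{11} = 1, t_{12} = 13, t_{13} = 5, t_{14} = 13, t_{15} = 13, t_{16} = 6, t_{17} = 15, t_{18} = 19, t_{19} = 22, t_{20} = 13, t_{21} = 1, t_{22} = 5, t_{23} = 12.
The sequence repeats with period 22.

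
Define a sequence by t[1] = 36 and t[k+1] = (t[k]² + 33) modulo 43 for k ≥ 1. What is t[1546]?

We have t[1] = 36; t[2] = 39; t[3] = 6; t[4] = 26; t[5] = 21; t[6] = 1; t[7] = 34; t[8] = 28; t[9] = 0; t[10] = 33; t[11] = 4; t[12] = 6.
Since t[12] = t[3] = 6, the sequence is eventually periodic: after a pre-period of length 2 it cycles with period 9.
For k ≥ 3, t[k] depends only on (k - 3) mod 9. (1546 - 3) mod 9 = 4, so t[1546] = t[7] = 34.

34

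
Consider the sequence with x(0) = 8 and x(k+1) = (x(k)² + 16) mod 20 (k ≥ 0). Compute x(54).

We have x(0) = 8, x(1) = 0, x(2) = 16, x(3) = 12, x(4) = 0.
Since x(4) = x(1) = 0, the sequence is eventually periodic: after a pre-period of length 1 it cycles with period 3.
For k ≥ 1, x(k) depends only on (k - 1) mod 3. (54 - 1) mod 3 = 2, so x(54) = x(3) = 12.

12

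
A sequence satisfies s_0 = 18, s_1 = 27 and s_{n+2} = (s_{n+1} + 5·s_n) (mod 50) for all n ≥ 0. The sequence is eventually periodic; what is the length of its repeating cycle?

15

Listing terms: s_0 = 18; s_1 = 27; s_2 = 17; s_3 = 2; s_4 = 37; s_5 = 47; s_6 = 32; s_7 = 17; s_8 = 27; s_9 = 12; s_{10} = 47; s_{11} = 7; s_{12} = 42; s_{13} = 27; s_{14} = 37; s_{15} = 22; s_{16} = 7; s_{17} = 17; s_{18} = 2.
Since (s_{17}, s_{18}) = (s_2, s_3) = (17, 2) (two consecutive terms determine the rest), the sequence is eventually periodic: after a pre-period of length 2 it cycles with period 15.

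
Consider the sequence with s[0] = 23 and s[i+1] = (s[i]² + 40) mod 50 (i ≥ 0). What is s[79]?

Listing terms: s[0] = 23; s[1] = 19; s[2] = 1; s[3] = 41; s[4] = 21; s[5] = 31; s[6] = 1.
Since s[6] = s[2] = 1, the sequence is eventually periodic: after a pre-period of length 2 it cycles with period 4.
For i ≥ 2, s[i] depends only on (i - 2) mod 4. (79 - 2) mod 4 = 1, so s[79] = s[3] = 41.

41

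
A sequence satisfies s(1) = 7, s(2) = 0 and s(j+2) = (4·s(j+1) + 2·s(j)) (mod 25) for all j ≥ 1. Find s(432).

s(1) = 7, s(2) = 0, s(3) = 14, s(4) = 6, s(5) = 2, s(6) = 20, s(7) = 9, s(8) = 1, s(9) = 22, s(10) = 15, s(11) = 4, s(12) = 21, s(13) = 17, s(14) = 10, s(15) = 24, s(16) = 16, s(17) = 12, s(18) = 5, s(19) = 19, s(20) = 11, s(21) = 7, s(22) = 0.
The sequence repeats with period 20.
So s(432) = s(1 + ((432-1) mod 20)) = s(12) = 21.

21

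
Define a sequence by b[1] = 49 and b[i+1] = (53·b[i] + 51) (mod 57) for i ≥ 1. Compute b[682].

47

Listing terms: b[1] = 49,  b[2] = 26,  b[3] = 4,  b[4] = 35,  b[5] = 25,  b[6] = 8,  b[7] = 19,  b[8] = 32,  b[9] = 37,  b[10] = 17,  b[11] = 40,  b[12] = 5,  b[13] = 31,  b[14] = 41,  b[15] = 1,  b[16] = 47,  b[17] = 34,  b[18] = 29,  b[19] = 49.
The sequence repeats with period 18.
(682 - 1) mod 18 = 15, so b[682] = b[16] = 47.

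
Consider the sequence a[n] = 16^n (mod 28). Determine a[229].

16

We have a[0] = 1; a[1] = 16; a[2] = 4; a[3] = 8; a[4] = 16.
Since a[4] = a[1] = 16, the sequence is eventually periodic: after a pre-period of length 1 it cycles with period 3.
For n ≥ 1, a[n] depends only on (n - 1) mod 3. (229 - 1) mod 3 = 0, so a[229] = a[1] = 16.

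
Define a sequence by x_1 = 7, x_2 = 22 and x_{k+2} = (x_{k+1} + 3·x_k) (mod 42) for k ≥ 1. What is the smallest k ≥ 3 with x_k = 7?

x_1 = 7; x_2 = 22; x_3 = 1; x_4 = 25; x_5 = 28; x_6 = 19; x_7 = 19; x_8 = 34; x_9 = 7; x_{10} = 25; x_{11} = 4; x_{12} = 37; x_{13} = 7; x_{14} = 34; x_{15} = 13; x_{16} = 31; x_{17} = 28; x_{18} = 37; x_{19} = 37; x_{20} = 22; x_{21} = 7; x_{22} = 31; x_{23} = 10; x_{24} = 19; x_{25} = 7; x_{26} = 22.
Since (x_{25}, x_{26}) = (x_1, x_2) = (7, 22) (two consecutive terms determine the rest), the sequence is periodic with period 24.
The value 7 first appears (with k ≥ 3) at x_9.

9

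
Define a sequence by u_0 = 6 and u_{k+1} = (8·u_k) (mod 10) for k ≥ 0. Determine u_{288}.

Computing terms: u_0 = 6; u_1 = 8; u_2 = 4; u_3 = 2; u_4 = 6.
Since u_4 = u_0 = 6, the sequence is periodic with period 4.
So u_{288} = u_{0 + ((288-0) mod 4)} = u_0 = 6.

6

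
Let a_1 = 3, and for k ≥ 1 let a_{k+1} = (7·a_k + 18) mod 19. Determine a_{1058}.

We have a_1 = 3,  a_2 = 1,  a_3 = 6,  a_4 = 3.
The sequence repeats with period 3.
So a_{1058} = a_{1 + ((1058-1) mod 3)} = a_2 = 1.

1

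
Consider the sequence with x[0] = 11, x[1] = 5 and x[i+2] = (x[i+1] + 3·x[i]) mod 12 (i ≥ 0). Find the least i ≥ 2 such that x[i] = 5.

Computing terms: x[0] = 11, x[1] = 5, x[2] = 2, x[3] = 5, x[4] = 11, x[5] = 2, x[6] = 11, x[7] = 5.
Since (x[6], x[7]) = (x[0], x[1]) = (11, 5) (two consecutive terms determine the rest), the sequence is periodic with period 6.
The value 5 first appears (with i ≥ 2) at x[3].

3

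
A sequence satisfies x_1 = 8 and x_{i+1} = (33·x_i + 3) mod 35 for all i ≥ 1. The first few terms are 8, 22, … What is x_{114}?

22

We have x_1 = 8, x_2 = 22, x_3 = 29, x_4 = 15, x_5 = 8.
The sequence repeats with period 4.
(114 - 1) mod 4 = 1, so x_{114} = x_2 = 22.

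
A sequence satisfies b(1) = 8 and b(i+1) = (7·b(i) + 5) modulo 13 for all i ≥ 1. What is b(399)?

Listing terms: b(1) = 8,  b(2) = 9,  b(3) = 3,  b(4) = 0,  b(5) = 5,  b(6) = 1,  b(7) = 12,  b(8) = 11,  b(9) = 4,  b(10) = 7,  b(11) = 2,  b(12) = 6,  b(13) = 8.
Since b(13) = b(1) = 8, the sequence is periodic with period 12.
(399 - 1) mod 12 = 2, so b(399) = b(3) = 3.

3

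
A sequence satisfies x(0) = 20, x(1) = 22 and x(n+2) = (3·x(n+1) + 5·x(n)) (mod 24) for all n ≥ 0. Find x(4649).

10

Computing terms: x(0) = 20,  x(1) = 22,  x(2) = 22,  x(3) = 8,  x(4) = 14,  x(5) = 10,  x(6) = 4,  x(7) = 14,  x(8) = 14,  x(9) = 16,  x(10) = 22,  x(11) = 2,  x(12) = 20,  x(13) = 22.
Since (x(12), x(13)) = (x(0), x(1)) = (20, 22) (two consecutive terms determine the rest), the sequence is periodic with period 12.
(4649 - 0) mod 12 = 5, so x(4649) = x(5) = 10.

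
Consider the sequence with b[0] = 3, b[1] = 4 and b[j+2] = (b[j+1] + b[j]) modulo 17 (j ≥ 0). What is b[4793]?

12

Listing terms: b[0] = 3,  b[1] = 4,  b[2] = 7,  b[3] = 11,  b[4] = 1,  b[5] = 12,  b[6] = 13,  b[7] = 8,  b[8] = 4,  b[9] = 12,  b[10] = 16,  b[11] = 11,  b[12] = 10,  b[13] = 4,  b[14] = 14,  b[15] = 1,  b[16] = 15,  b[17] = 16,  b[18] = 14,  b[19] = 13,  b[20] = 10,  b[21] = 6,  b[22] = 16,  b[23] = 5,  b[24] = 4,  b[25] = 9,  b[26] = 13,  b[27] = 5,  b[28] = 1,  b[29] = 6,  b[30] = 7,  b[31] = 13,  b[32] = 3,  b[33] = 16,  b[34] = 2,  b[35] = 1,  b[36] = 3,  b[37] = 4.
Since (b[36], b[37]) = (b[0], b[1]) = (3, 4) (two consecutive terms determine the rest), the sequence is periodic with period 36.
(4793 - 0) mod 36 = 5, so b[4793] = b[5] = 12.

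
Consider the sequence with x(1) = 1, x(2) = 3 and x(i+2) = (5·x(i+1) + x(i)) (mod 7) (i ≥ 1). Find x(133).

We have x(1) = 1; x(2) = 3; x(3) = 2; x(4) = 6; x(5) = 4; x(6) = 5; x(7) = 1; x(8) = 3.
The sequence repeats with period 6.
(133 - 1) mod 6 = 0, so x(133) = x(1) = 1.

1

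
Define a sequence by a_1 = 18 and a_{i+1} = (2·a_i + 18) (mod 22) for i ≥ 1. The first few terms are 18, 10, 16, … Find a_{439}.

2

Listing terms: a_1 = 18, a_2 = 10, a_3 = 16, a_4 = 6, a_5 = 8, a_6 = 12, a_7 = 20, a_8 = 14, a_9 = 2, a_{10} = 0, a_{11} = 18.
The sequence repeats with period 10.
(439 - 1) mod 10 = 8, so a_{439} = a_9 = 2.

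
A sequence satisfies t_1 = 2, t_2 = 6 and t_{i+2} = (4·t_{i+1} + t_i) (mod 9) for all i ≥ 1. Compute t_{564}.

2

t_1 = 2, t_2 = 6, t_3 = 8, t_4 = 2, t_5 = 7, t_6 = 3, t_7 = 1, t_8 = 7, t_9 = 2, t_{10} = 6.
The sequence repeats with period 8.
So t_{564} = t_{1 + ((564-1) mod 8)} = t_4 = 2.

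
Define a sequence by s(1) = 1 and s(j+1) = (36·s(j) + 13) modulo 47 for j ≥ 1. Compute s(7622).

4

We have s(1) = 1, s(2) = 2, s(3) = 38, s(4) = 18, s(5) = 3, s(6) = 27, s(7) = 45, s(8) = 35, s(9) = 4, s(10) = 16, s(11) = 25, s(12) = 20, s(13) = 28, s(14) = 34, s(15) = 15, s(16) = 36, s(17) = 40, s(18) = 43, s(19) = 10, s(20) = 44, s(21) = 46, s(22) = 24, s(23) = 31, s(24) = 1.
The sequence repeats with period 23.
So s(7622) = s(1 + ((7622-1) mod 23)) = s(9) = 4.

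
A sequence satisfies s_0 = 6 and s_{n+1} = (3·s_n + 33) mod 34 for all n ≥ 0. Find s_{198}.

Listing terms: s_0 = 6; s_1 = 17; s_2 = 16; s_3 = 13; s_4 = 4; s_5 = 11; s_6 = 32; s_7 = 27; s_8 = 12; s_9 = 1; s_{10} = 2; s_{11} = 5; s_{12} = 14; s_{13} = 7; s_{14} = 20; s_{15} = 25; s_{16} = 6.
Since s_{16} = s_0 = 6, the sequence is periodic with period 16.
So s_{198} = s_{0 + ((198-0) mod 16)} = s_6 = 32.

32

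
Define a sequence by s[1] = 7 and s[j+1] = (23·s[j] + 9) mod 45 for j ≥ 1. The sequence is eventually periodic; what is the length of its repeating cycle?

We have s[1] = 7, s[2] = 35, s[3] = 4, s[4] = 11, s[5] = 37, s[6] = 5, s[7] = 34, s[8] = 26, s[9] = 22, s[10] = 20, s[11] = 19, s[12] = 41, s[13] = 7.
The sequence repeats with period 12.

12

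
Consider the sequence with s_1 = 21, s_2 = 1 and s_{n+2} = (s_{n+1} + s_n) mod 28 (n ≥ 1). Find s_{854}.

5

Listing terms: s_1 = 21, s_2 = 1, s_3 = 22, s_4 = 23, s_5 = 17, s_6 = 12, s_7 = 1, s_8 = 13, s_9 = 14, s_{10} = 27, s_{11} = 13, s_{12} = 12, s_{13} = 25, s_{14} = 9, s_{15} = 6, s_{16} = 15, s_{17} = 21, s_{18} = 8, s_{19} = 1, s_{20} = 9, s_{21} = 10, s_{22} = 19, s_{23} = 1, s_{24} = 20, s_{25} = 21, s_{26} = 13, s_{27} = 6, s_{28} = 19, s_{29} = 25, s_{30} = 16, s_{31} = 13, s_{32} = 1, s_{33} = 14, s_{34} = 15, s_{35} = 1, s_{36} = 16, s_{37} = 17, s_{38} = 5, s_{39} = 22, s_{40} = 27, s_{41} = 21, s_{42} = 20, s_{43} = 13, s_{44} = 5, s_{45} = 18, s_{46} = 23, s_{47} = 13, s_{48} = 8, s_{49} = 21, s_{50} = 1.
The sequence repeats with period 48.
(854 - 1) mod 48 = 37, so s_{854} = s_{38} = 5.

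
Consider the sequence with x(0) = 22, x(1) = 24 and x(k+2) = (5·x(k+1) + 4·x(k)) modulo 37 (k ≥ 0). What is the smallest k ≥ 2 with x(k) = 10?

x(0) = 22, x(1) = 24, x(2) = 23, x(3) = 26, x(4) = 0, x(5) = 30, x(6) = 2, x(7) = 19, x(8) = 29, x(9) = 36, x(10) = 0, x(11) = 33, x(12) = 17, x(13) = 32, x(14) = 6, x(15) = 10, x(16) = 0, x(17) = 3, x(18) = 15, x(19) = 13, x(20) = 14, x(21) = 11, x(22) = 0, x(23) = 7, x(24) = 35, x(25) = 18, x(26) = 8, x(27) = 1, x(28) = 0, x(29) = 4, x(30) = 20, x(31) = 5, x(32) = 31, x(33) = 27, x(34) = 0, x(35) = 34, x(36) = 22, x(37) = 24.
The sequence repeats with period 36.
The value 10 first appears (with k ≥ 2) at x(15).

15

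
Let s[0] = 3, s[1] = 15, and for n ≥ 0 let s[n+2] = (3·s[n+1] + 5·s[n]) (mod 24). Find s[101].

6

We have s[0] = 3; s[1] = 15; s[2] = 12; s[3] = 15; s[4] = 9; s[5] = 6; s[6] = 15; s[7] = 3; s[8] = 12; s[9] = 3; s[10] = 21; s[11] = 6; s[12] = 3; s[13] = 15.
Since (s[12], s[13]) = (s[0], s[1]) = (3, 15) (two consecutive terms determine the rest), the sequence is periodic with period 12.
So s[101] = s[0 + ((101-0) mod 12)] = s[5] = 6.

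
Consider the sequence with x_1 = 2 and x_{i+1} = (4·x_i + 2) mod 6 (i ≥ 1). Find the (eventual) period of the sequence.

Listing terms: x_1 = 2, x_2 = 4, x_3 = 0, x_4 = 2.
Since x_4 = x_1 = 2, the sequence is periodic with period 3.

3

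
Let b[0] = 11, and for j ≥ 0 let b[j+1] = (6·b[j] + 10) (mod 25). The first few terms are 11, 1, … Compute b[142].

16

We have b[0] = 11,  b[1] = 1,  b[2] = 16,  b[3] = 6,  b[4] = 21,  b[5] = 11.
The sequence repeats with period 5.
(142 - 0) mod 5 = 2, so b[142] = b[2] = 16.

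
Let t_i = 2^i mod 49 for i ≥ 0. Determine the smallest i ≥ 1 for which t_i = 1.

21

We have t_0 = 1; t_1 = 2; t_2 = 4; t_3 = 8; t_4 = 16; t_5 = 32; t_6 = 15; t_7 = 30; t_8 = 11; t_9 = 22; t_{10} = 44; t_{11} = 39; t_{12} = 29; t_{13} = 9; t_{14} = 18; t_{15} = 36; t_{16} = 23; t_{17} = 46; t_{18} = 43; t_{19} = 37; t_{20} = 25; t_{21} = 1.
Since t_{21} = t_0 = 1, the sequence is periodic with period 21.
The value 1 next appears (with i ≥ 1) at t_{21}.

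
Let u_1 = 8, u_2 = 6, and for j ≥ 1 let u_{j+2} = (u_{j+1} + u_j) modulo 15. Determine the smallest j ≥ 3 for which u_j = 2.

11

Listing terms: u_1 = 8,  u_2 = 6,  u_3 = 14,  u_4 = 5,  u_5 = 4,  u_6 = 9,  u_7 = 13,  u_8 = 7,  u_9 = 5,  u_{10} = 12,  u_{11} = 2,  u_{12} = 14,  u_{13} = 1,  u_{14} = 0,  u_{15} = 1,  u_{16} = 1,  u_{17} = 2,  u_{18} = 3,  u_{19} = 5,  u_{20} = 8,  u_{21} = 13,  u_{22} = 6,  u_{23} = 4,  u_{24} = 10,  u_{25} = 14,  u_{26} = 9,  u_{27} = 8,  u_{28} = 2,  u_{29} = 10,  u_{30} = 12,  u_{31} = 7,  u_{32} = 4,  u_{33} = 11,  u_{34} = 0,  u_{35} = 11,  u_{36} = 11,  u_{37} = 7,  u_{38} = 3,  u_{39} = 10,  u_{40} = 13,  u_{41} = 8,  u_{42} = 6.
The sequence repeats with period 40.
The value 2 first appears (with j ≥ 3) at u_{11}.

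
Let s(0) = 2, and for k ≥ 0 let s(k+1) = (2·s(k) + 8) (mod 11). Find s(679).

8

Listing terms: s(0) = 2; s(1) = 1; s(2) = 10; s(3) = 6; s(4) = 9; s(5) = 4; s(6) = 5; s(7) = 7; s(8) = 0; s(9) = 8; s(10) = 2.
Since s(10) = s(0) = 2, the sequence is periodic with period 10.
(679 - 0) mod 10 = 9, so s(679) = s(9) = 8.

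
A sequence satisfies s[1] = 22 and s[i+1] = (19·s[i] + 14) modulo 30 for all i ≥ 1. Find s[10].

22

We have s[1] = 22; s[2] = 12; s[3] = 2; s[4] = 22.
Since s[4] = s[1] = 22, the sequence is periodic with period 3.
(10 - 1) mod 3 = 0, so s[10] = s[1] = 22.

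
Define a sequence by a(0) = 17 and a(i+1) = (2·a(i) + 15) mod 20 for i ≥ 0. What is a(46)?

a(0) = 17,  a(1) = 9,  a(2) = 13,  a(3) = 1,  a(4) = 17.
The sequence repeats with period 4.
So a(46) = a(0 + ((46-0) mod 4)) = a(2) = 13.

13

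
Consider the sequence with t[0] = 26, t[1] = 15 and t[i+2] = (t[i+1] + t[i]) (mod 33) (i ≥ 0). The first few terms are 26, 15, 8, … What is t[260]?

Listing terms: t[0] = 26, t[1] = 15, t[2] = 8, t[3] = 23, t[4] = 31, t[5] = 21, t[6] = 19, t[7] = 7, t[8] = 26, t[9] = 0, t[10] = 26, t[11] = 26, t[12] = 19, t[13] = 12, t[14] = 31, t[15] = 10, t[16] = 8, t[17] = 18, t[18] = 26, t[19] = 11, t[20] = 4, t[21] = 15, t[22] = 19, t[23] = 1, t[24] = 20, t[25] = 21, t[26] = 8, t[27] = 29, t[28] = 4, t[29] = 0, t[30] = 4, t[31] = 4, t[32] = 8, t[33] = 12, t[34] = 20, t[35] = 32, t[36] = 19, t[37] = 18, t[38] = 4, t[39] = 22, t[40] = 26, t[41] = 15.
Since (t[40], t[41]) = (t[0], t[1]) = (26, 15) (two consecutive terms determine the rest), the sequence is periodic with period 40.
So t[260] = t[0 + ((260-0) mod 40)] = t[20] = 4.

4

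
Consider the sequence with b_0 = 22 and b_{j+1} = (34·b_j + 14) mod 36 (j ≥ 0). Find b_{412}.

b_0 = 22; b_1 = 6; b_2 = 2; b_3 = 10; b_4 = 30; b_5 = 26; b_6 = 34; b_7 = 18; b_8 = 14; b_9 = 22.
Since b_9 = b_0 = 22, the sequence is periodic with period 9.
So b_{412} = b_{0 + ((412-0) mod 9)} = b_7 = 18.

18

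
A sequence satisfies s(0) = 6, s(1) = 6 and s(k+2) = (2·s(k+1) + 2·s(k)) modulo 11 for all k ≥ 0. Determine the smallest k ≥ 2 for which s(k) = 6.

8

We have s(0) = 6,  s(1) = 6,  s(2) = 2,  s(3) = 5,  s(4) = 3,  s(5) = 5,  s(6) = 5,  s(7) = 9,  s(8) = 6,  s(9) = 8,  s(10) = 6,  s(11) = 6.
Since (s(10), s(11)) = (s(0), s(1)) = (6, 6) (two consecutive terms determine the rest), the sequence is periodic with period 10.
The value 6 first appears (with k ≥ 2) at s(8).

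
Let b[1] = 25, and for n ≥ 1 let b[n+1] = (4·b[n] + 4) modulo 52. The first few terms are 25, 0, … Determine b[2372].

We have b[1] = 25,  b[2] = 0,  b[3] = 4,  b[4] = 20,  b[5] = 32,  b[6] = 28,  b[7] = 12,  b[8] = 0.
Since b[8] = b[2] = 0, the sequence is eventually periodic: after a pre-period of length 1 it cycles with period 6.
For n ≥ 2, b[n] depends only on (n - 2) mod 6. (2372 - 2) mod 6 = 0, so b[2372] = b[2] = 0.

0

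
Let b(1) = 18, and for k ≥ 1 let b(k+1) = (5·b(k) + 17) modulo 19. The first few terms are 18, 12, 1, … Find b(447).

6

Listing terms: b(1) = 18, b(2) = 12, b(3) = 1, b(4) = 3, b(5) = 13, b(6) = 6, b(7) = 9, b(8) = 5, b(9) = 4, b(10) = 18.
The sequence repeats with period 9.
So b(447) = b(1 + ((447-1) mod 9)) = b(6) = 6.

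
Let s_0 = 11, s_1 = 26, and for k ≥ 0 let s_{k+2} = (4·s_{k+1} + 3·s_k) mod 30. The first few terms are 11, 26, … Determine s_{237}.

Listing terms: s_0 = 11,  s_1 = 26,  s_2 = 17,  s_3 = 26,  s_4 = 5,  s_5 = 8,  s_6 = 17,  s_7 = 2,  s_8 = 29,  s_9 = 2,  s_{10} = 5,  s_{11} = 26,  s_{12} = 29,  s_{13} = 14,  s_{14} = 23,  s_{15} = 14,  s_{16} = 5,  s_{17} = 2,  s_{18} = 23,  s_{19} = 8,  s_{20} = 11,  s_{21} = 8,  s_{22} = 5,  s_{23} = 14,  s_{24} = 11,  s_{25} = 26.
The sequence repeats with period 24.
So s_{237} = s_{0 + ((237-0) mod 24)} = s_{21} = 8.

8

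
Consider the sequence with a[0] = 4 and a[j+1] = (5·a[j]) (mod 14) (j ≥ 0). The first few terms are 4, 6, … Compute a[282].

Computing terms: a[0] = 4,  a[1] = 6,  a[2] = 2,  a[3] = 10,  a[4] = 8,  a[5] = 12,  a[6] = 4.
Since a[6] = a[0] = 4, the sequence is periodic with period 6.
So a[282] = a[0 + ((282-0) mod 6)] = a[0] = 4.

4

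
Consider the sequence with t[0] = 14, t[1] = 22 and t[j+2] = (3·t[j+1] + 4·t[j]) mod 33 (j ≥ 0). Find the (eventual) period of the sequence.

t[0] = 14; t[1] = 22; t[2] = 23; t[3] = 25; t[4] = 2; t[5] = 7; t[6] = 29; t[7] = 16; t[8] = 32; t[9] = 28; t[10] = 14; t[11] = 22.
The sequence repeats with period 10.

10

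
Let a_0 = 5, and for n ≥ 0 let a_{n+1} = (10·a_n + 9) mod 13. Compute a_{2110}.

We have a_0 = 5; a_1 = 7; a_2 = 1; a_3 = 6; a_4 = 4; a_5 = 10; a_6 = 5.
The sequence repeats with period 6.
So a_{2110} = a_{0 + ((2110-0) mod 6)} = a_4 = 4.

4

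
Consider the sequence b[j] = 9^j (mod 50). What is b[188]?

b[1] = 9,  b[2] = 31,  b[3] = 29,  b[4] = 11,  b[5] = 49,  b[6] = 41,  b[7] = 19,  b[8] = 21,  b[9] = 39,  b[10] = 1,  b[11] = 9.
The sequence repeats with period 10.
(188 - 1) mod 10 = 7, so b[188] = b[8] = 21.

21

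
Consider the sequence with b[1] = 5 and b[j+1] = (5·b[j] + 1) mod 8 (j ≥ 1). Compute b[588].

0

Listing terms: b[1] = 5, b[2] = 2, b[3] = 3, b[4] = 0, b[5] = 1, b[6] = 6, b[7] = 7, b[8] = 4, b[9] = 5.
Since b[9] = b[1] = 5, the sequence is periodic with period 8.
So b[588] = b[1 + ((588-1) mod 8)] = b[4] = 0.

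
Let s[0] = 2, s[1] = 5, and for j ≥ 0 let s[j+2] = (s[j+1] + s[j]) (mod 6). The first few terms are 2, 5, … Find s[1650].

4

We have s[0] = 2, s[1] = 5, s[2] = 1, s[3] = 0, s[4] = 1, s[5] = 1, s[6] = 2, s[7] = 3, s[8] = 5, s[9] = 2, s[10] = 1, s[11] = 3, s[12] = 4, s[13] = 1, s[14] = 5, s[15] = 0, s[16] = 5, s[17] = 5, s[18] = 4, s[19] = 3, s[20] = 1, s[21] = 4, s[22] = 5, s[23] = 3, s[24] = 2, s[25] = 5.
Since (s[24], s[25]) = (s[0], s[1]) = (2, 5) (two consecutive terms determine the rest), the sequence is periodic with period 24.
So s[1650] = s[0 + ((1650-0) mod 24)] = s[18] = 4.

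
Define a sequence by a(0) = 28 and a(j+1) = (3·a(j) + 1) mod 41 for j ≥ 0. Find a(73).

3

We have a(0) = 28,  a(1) = 3,  a(2) = 10,  a(3) = 31,  a(4) = 12,  a(5) = 37,  a(6) = 30,  a(7) = 9,  a(8) = 28.
The sequence repeats with period 8.
(73 - 0) mod 8 = 1, so a(73) = a(1) = 3.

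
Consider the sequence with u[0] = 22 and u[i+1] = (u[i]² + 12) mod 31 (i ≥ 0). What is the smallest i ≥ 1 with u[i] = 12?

2

Computing terms: u[0] = 22, u[1] = 0, u[2] = 12, u[3] = 1, u[4] = 13, u[5] = 26, u[6] = 6, u[7] = 17, u[8] = 22.
The sequence repeats with period 8.
The value 12 first appears (with i ≥ 1) at u[2].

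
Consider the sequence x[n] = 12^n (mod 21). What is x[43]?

We have x[1] = 12,  x[2] = 18,  x[3] = 6,  x[4] = 9,  x[5] = 3,  x[6] = 15,  x[7] = 12.
Since x[7] = x[1] = 12, the sequence is periodic with period 6.
So x[43] = x[1 + ((43-1) mod 6)] = x[1] = 12.

12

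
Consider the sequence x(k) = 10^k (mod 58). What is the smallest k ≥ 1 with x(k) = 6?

10

We have x(0) = 1,  x(1) = 10,  x(2) = 42,  x(3) = 14,  x(4) = 24,  x(5) = 8,  x(6) = 22,  x(7) = 46,  x(8) = 54,  x(9) = 18,  x(10) = 6,  x(11) = 2,  x(12) = 20,  x(13) = 26,  x(14) = 28,  x(15) = 48,  x(16) = 16,  x(17) = 44,  x(18) = 34,  x(19) = 50,  x(20) = 36,  x(21) = 12,  x(22) = 4,  x(23) = 40,  x(24) = 52,  x(25) = 56,  x(26) = 38,  x(27) = 32,  x(28) = 30,  x(29) = 10.
Since x(29) = x(1) = 10, the sequence is eventually periodic: after a pre-period of length 1 it cycles with period 28.
The value 6 first appears (with k ≥ 1) at x(10).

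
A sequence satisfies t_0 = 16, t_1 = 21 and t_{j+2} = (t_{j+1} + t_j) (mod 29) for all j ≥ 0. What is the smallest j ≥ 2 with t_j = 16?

Computing terms: t_0 = 16,  t_1 = 21,  t_2 = 8,  t_3 = 0,  t_4 = 8,  t_5 = 8,  t_6 = 16,  t_7 = 24,  t_8 = 11,  t_9 = 6,  t_{10} = 17,  t_{11} = 23,  t_{12} = 11,  t_{13} = 5,  t_{14} = 16,  t_{15} = 21.
Since (t_{14}, t_{15}) = (t_0, t_1) = (16, 21) (two consecutive terms determine the rest), the sequence is periodic with period 14.
The value 16 first appears (with j ≥ 2) at t_6.

6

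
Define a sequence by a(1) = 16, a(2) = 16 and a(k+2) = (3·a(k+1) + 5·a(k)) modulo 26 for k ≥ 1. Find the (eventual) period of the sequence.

a(1) = 16, a(2) = 16, a(3) = 24, a(4) = 22, a(5) = 4, a(6) = 18, a(7) = 22, a(8) = 0, a(9) = 6, a(10) = 18, a(11) = 6, a(12) = 4, a(13) = 16, a(14) = 16.
Since (a(13), a(14)) = (a(1), a(2)) = (16, 16) (two consecutive terms determine the rest), the sequence is periodic with period 12.

12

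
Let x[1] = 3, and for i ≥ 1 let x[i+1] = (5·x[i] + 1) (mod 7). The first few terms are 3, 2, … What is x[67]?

We have x[1] = 3,  x[2] = 2,  x[3] = 4,  x[4] = 0,  x[5] = 1,  x[6] = 6,  x[7] = 3.
The sequence repeats with period 6.
(67 - 1) mod 6 = 0, so x[67] = x[1] = 3.

3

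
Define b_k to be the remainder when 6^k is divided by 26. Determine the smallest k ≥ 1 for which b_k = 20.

7

Computing terms: b_0 = 1, b_1 = 6, b_2 = 10, b_3 = 8, b_4 = 22, b_5 = 2, b_6 = 12, b_7 = 20, b_8 = 16, b_9 = 18, b_{10} = 4, b_{11} = 24, b_{12} = 14, b_{13} = 6.
Since b_{13} = b_1 = 6, the sequence is eventually periodic: after a pre-period of length 1 it cycles with period 12.
The value 20 first appears (with k ≥ 1) at b_7.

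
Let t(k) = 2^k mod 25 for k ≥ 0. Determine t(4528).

6

Computing terms: t(0) = 1; t(1) = 2; t(2) = 4; t(3) = 8; t(4) = 16; t(5) = 7; t(6) = 14; t(7) = 3; t(8) = 6; t(9) = 12; t(10) = 24; t(11) = 23; t(12) = 21; t(13) = 17; t(14) = 9; t(15) = 18; t(16) = 11; t(17) = 22; t(18) = 19; t(19) = 13; t(20) = 1.
Since t(20) = t(0) = 1, the sequence is periodic with period 20.
So t(4528) = t(0 + ((4528-0) mod 20)) = t(8) = 6.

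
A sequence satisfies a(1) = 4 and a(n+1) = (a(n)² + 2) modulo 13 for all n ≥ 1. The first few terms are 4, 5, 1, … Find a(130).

6

Computing terms: a(1) = 4; a(2) = 5; a(3) = 1; a(4) = 3; a(5) = 11; a(6) = 6; a(7) = 12; a(8) = 3.
Since a(8) = a(4) = 3, the sequence is eventually periodic: after a pre-period of length 3 it cycles with period 4.
For n ≥ 4, a(n) depends only on (n - 4) mod 4. (130 - 4) mod 4 = 2, so a(130) = a(6) = 6.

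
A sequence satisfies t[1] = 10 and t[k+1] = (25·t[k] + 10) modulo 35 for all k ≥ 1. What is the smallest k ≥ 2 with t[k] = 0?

3

Listing terms: t[1] = 10,  t[2] = 15,  t[3] = 0,  t[4] = 10.
The sequence repeats with period 3.
The value 0 first appears (with k ≥ 2) at t[3].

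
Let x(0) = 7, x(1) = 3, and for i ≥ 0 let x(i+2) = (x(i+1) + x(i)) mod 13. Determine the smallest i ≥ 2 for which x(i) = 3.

16

Computing terms: x(0) = 7,  x(1) = 3,  x(2) = 10,  x(3) = 0,  x(4) = 10,  x(5) = 10,  x(6) = 7,  x(7) = 4,  x(8) = 11,  x(9) = 2,  x(10) = 0,  x(11) = 2,  x(12) = 2,  x(13) = 4,  x(14) = 6,  x(15) = 10,  x(16) = 3,  x(17) = 0,  x(18) = 3,  x(19) = 3,  x(20) = 6,  x(21) = 9,  x(22) = 2,  x(23) = 11,  x(24) = 0,  x(25) = 11,  x(26) = 11,  x(27) = 9,  x(28) = 7,  x(29) = 3.
The sequence repeats with period 28.
The value 3 first appears (with i ≥ 2) at x(16).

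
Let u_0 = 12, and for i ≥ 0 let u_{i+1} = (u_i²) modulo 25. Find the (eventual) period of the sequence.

4

Computing terms: u_0 = 12,  u_1 = 19,  u_2 = 11,  u_3 = 21,  u_4 = 16,  u_5 = 6,  u_6 = 11.
Since u_6 = u_2 = 11, the sequence is eventually periodic: after a pre-period of length 2 it cycles with period 4.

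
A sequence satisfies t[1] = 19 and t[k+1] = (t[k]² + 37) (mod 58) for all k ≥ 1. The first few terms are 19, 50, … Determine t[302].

Listing terms: t[1] = 19, t[2] = 50, t[3] = 43, t[4] = 30, t[5] = 9, t[6] = 2, t[7] = 41, t[8] = 36, t[9] = 57, t[10] = 38, t[11] = 31, t[12] = 12, t[13] = 7, t[14] = 28, t[15] = 9.
Since t[15] = t[5] = 9, the sequence is eventually periodic: after a pre-period of length 4 it cycles with period 10.
For k ≥ 5, t[k] depends only on (k - 5) mod 10. (302 - 5) mod 10 = 7, so t[302] = t[12] = 12.

12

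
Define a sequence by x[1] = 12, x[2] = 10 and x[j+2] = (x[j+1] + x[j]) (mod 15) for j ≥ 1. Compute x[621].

We have x[1] = 12, x[2] = 10, x[3] = 7, x[4] = 2, x[5] = 9, x[6] = 11, x[7] = 5, x[8] = 1, x[9] = 6, x[10] = 7, x[11] = 13, x[12] = 5, x[13] = 3, x[14] = 8, x[15] = 11, x[16] = 4, x[17] = 0, x[18] = 4, x[19] = 4, x[20] = 8, x[21] = 12, x[22] = 5, x[23] = 2, x[24] = 7, x[25] = 9, x[26] = 1, x[27] = 10, x[28] = 11, x[29] = 6, x[30] = 2, x[31] = 8, x[32] = 10, x[33] = 3, x[34] = 13, x[35] = 1, x[36] = 14, x[37] = 0, x[38] = 14, x[39] = 14, x[40] = 13, x[41] = 12, x[42] = 10.
Since (x[41], x[42]) = (x[1], x[2]) = (12, 10) (two consecutive terms determine the rest), the sequence is periodic with period 40.
So x[621] = x[1 + ((621-1) mod 40)] = x[21] = 12.

12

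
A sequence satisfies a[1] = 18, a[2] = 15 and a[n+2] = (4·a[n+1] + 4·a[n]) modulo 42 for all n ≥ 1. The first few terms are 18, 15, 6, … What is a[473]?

24

Computing terms: a[1] = 18,  a[2] = 15,  a[3] = 6,  a[4] = 0,  a[5] = 24,  a[6] = 12,  a[7] = 18,  a[8] = 36,  a[9] = 6,  a[10] = 0.
Since (a[9], a[10]) = (a[3], a[4]) = (6, 0) (two consecutive terms determine the rest), the sequence is eventually periodic: after a pre-period of length 2 it cycles with period 6.
For n ≥ 3, a[n] depends only on (n - 3) mod 6. (473 - 3) mod 6 = 2, so a[473] = a[5] = 24.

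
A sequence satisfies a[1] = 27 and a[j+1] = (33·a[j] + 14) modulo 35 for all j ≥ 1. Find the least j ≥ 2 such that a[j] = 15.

a[1] = 27, a[2] = 30, a[3] = 24, a[4] = 1, a[5] = 12, a[6] = 25, a[7] = 34, a[8] = 16, a[9] = 17, a[10] = 15, a[11] = 19, a[12] = 11, a[13] = 27.
The sequence repeats with period 12.
The value 15 first appears (with j ≥ 2) at a[10].

10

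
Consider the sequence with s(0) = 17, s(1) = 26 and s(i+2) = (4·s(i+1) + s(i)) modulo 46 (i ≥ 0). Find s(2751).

4

Computing terms: s(0) = 17,  s(1) = 26,  s(2) = 29,  s(3) = 4,  s(4) = 45,  s(5) = 0,  s(6) = 45,  s(7) = 42,  s(8) = 29,  s(9) = 20,  s(10) = 17,  s(11) = 42,  s(12) = 1,  s(13) = 0,  s(14) = 1,  s(15) = 4,  s(16) = 17,  s(17) = 26.
The sequence repeats with period 16.
(2751 - 0) mod 16 = 15, so s(2751) = s(15) = 4.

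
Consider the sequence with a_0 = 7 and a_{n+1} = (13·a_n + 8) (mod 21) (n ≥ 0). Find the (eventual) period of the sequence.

6

Computing terms: a_0 = 7; a_1 = 15; a_2 = 14; a_3 = 1; a_4 = 0; a_5 = 8; a_6 = 7.
Since a_6 = a_0 = 7, the sequence is periodic with period 6.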